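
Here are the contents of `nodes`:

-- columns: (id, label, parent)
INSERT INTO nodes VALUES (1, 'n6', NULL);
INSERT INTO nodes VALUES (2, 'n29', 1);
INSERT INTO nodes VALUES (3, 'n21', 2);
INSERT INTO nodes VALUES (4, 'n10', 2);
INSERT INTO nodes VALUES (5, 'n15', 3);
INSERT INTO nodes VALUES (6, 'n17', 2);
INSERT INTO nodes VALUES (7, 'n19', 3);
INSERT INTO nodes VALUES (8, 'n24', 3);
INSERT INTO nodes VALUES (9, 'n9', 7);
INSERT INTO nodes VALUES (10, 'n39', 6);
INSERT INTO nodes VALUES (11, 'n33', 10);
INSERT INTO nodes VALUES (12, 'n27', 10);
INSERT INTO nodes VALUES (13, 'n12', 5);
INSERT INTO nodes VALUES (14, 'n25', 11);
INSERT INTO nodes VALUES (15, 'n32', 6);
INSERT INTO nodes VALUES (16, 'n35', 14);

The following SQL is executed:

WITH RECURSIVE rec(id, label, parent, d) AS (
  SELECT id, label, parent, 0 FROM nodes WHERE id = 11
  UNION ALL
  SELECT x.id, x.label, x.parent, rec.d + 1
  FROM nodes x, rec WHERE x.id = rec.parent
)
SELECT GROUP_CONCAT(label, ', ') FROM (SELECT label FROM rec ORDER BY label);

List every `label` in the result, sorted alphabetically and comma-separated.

Base: id=11 (n33), parent=10, d 0.
Iteration 1: join on id=10 -> n39 (id 10, parent=6, d 1).
Iteration 2: join on id=6 -> n17 (id 6, parent=2, d 2).
Iteration 3: join on id=2 -> n29 (id 2, parent=1, d 3).
Iteration 4: join on id=1 -> n6 (id 1, parent=NULL, d 4).
Iteration 5: parent is NULL; no match; recursion stops.

n17, n29, n33, n39, n6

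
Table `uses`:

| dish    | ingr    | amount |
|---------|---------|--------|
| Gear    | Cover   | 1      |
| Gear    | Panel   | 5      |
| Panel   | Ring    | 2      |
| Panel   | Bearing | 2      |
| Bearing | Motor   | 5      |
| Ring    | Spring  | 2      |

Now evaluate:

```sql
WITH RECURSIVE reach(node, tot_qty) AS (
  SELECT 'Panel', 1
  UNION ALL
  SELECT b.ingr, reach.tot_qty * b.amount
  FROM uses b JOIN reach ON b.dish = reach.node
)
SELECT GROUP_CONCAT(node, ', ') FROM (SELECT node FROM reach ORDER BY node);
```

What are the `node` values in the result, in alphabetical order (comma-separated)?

Base: (Panel, tot_qty=1).
Iteration 1: components of {Panel} -> Bearing = 1*2 = 2, Ring = 1*2 = 2.
Iteration 2: components of {Bearing,Ring} -> Motor = 2*5 = 10, Spring = 2*2 = 4.
Iteration 3: no further components; recursion stops.

Bearing, Motor, Panel, Ring, Spring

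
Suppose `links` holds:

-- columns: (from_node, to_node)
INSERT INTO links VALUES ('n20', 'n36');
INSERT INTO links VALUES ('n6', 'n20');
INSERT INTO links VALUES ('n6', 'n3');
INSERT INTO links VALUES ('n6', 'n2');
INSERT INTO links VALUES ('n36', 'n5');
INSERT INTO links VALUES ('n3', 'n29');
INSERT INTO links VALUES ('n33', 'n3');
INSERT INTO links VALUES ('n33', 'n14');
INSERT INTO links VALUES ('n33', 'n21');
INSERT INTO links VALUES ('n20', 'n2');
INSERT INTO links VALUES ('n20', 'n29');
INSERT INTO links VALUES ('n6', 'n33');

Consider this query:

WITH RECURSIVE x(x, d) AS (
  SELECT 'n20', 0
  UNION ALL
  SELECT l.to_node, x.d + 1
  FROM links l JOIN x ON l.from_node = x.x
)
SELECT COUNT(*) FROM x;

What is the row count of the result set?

5

Base: (n20, d=0).
Iteration 1: edges from {n20} -> (n2, d=1), (n29, d=1), (n36, d=1).
Iteration 2: edges from {n2,n29,n36} -> (n5, d=2).
Iteration 3: no outgoing edges from {n5}; recursion stops.
Total rows emitted: 5.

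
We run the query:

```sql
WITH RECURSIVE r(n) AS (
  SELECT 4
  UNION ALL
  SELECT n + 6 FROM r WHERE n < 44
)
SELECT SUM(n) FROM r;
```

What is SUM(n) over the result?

200

Base: n=4.
Iteration 1: 4 < 44 holds -> n = 4 + 6 = 10.
Iteration 2: 10 < 44 holds -> n = 10 + 6 = 16.
Iteration 3: 16 < 44 holds -> n = 16 + 6 = 22.
Iteration 4: 22 < 44 holds -> n = 22 + 6 = 28.
Iteration 5: 28 < 44 holds -> n = 28 + 6 = 34.
Iteration 6: 34 < 44 holds -> n = 34 + 6 = 40.
Iteration 7: 40 < 44 holds -> n = 40 + 6 = 46.
Iteration 8: 46 < 44 fails; recursion stops.
SUM(n) = 4 + 10 + 16 + 22 + 28 + 34 + 40 + 46 = 200.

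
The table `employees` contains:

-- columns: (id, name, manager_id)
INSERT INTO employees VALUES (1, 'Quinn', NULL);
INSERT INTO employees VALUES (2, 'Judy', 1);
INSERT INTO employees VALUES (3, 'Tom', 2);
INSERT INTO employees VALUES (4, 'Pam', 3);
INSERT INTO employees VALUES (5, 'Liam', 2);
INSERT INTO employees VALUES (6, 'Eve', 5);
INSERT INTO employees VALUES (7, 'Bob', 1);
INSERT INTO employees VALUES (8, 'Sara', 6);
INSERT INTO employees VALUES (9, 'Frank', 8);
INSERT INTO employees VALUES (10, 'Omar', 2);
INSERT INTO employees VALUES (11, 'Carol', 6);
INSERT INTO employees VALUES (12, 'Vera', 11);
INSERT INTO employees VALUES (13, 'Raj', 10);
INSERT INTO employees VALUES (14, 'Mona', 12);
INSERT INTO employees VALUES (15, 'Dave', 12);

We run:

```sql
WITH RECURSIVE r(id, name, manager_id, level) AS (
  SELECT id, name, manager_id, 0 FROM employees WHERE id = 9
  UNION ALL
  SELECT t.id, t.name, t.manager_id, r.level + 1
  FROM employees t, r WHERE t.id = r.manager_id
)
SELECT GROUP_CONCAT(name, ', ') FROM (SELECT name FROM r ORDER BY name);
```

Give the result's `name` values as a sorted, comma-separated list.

Eve, Frank, Judy, Liam, Quinn, Sara

Base: id=9 (Frank), manager_id=8, level 0.
Iteration 1: join on id=8 -> Sara (id 8, manager_id=6, level 1).
Iteration 2: join on id=6 -> Eve (id 6, manager_id=5, level 2).
Iteration 3: join on id=5 -> Liam (id 5, manager_id=2, level 3).
Iteration 4: join on id=2 -> Judy (id 2, manager_id=1, level 4).
Iteration 5: join on id=1 -> Quinn (id 1, manager_id=NULL, level 5).
Iteration 6: manager_id is NULL; no match; recursion stops.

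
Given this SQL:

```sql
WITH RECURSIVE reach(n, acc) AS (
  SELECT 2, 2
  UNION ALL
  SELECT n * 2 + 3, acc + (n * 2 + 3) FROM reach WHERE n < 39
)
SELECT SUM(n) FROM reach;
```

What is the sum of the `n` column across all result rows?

140

Base: n=2, acc=2.
Iteration 1: 2 < 39 holds -> n = 2 * 2 + 3 = 7, acc = 2 + 7 = 9.
Iteration 2: 7 < 39 holds -> n = 7 * 2 + 3 = 17, acc = 9 + 17 = 26.
Iteration 3: 17 < 39 holds -> n = 17 * 2 + 3 = 37, acc = 26 + 37 = 63.
Iteration 4: 37 < 39 holds -> n = 37 * 2 + 3 = 77, acc = 63 + 77 = 140.
Iteration 5: 77 < 39 fails; recursion stops.
SUM(n) = 2 + 7 + 17 + 37 + 77 = 140.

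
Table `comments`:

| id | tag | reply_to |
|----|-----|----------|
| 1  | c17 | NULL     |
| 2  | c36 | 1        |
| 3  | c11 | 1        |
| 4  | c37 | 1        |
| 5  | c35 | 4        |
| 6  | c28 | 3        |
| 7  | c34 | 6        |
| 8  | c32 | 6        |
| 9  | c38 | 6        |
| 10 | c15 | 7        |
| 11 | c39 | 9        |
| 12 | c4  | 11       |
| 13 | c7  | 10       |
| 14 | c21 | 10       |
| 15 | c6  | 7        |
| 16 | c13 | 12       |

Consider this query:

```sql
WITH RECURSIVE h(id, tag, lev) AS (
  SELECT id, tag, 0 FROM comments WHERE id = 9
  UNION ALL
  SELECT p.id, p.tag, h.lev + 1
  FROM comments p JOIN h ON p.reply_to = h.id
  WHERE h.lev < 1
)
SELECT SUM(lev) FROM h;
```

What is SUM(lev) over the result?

Base: id=9 (c38) at lev 0.
Iteration 1: rows with reply_to in {9} -> c39 (id 11, lev 1).
Iteration 2: lev < 1 fails for all current rows; recursion stops.
SUM(lev) = 0 + 1 = 1.

1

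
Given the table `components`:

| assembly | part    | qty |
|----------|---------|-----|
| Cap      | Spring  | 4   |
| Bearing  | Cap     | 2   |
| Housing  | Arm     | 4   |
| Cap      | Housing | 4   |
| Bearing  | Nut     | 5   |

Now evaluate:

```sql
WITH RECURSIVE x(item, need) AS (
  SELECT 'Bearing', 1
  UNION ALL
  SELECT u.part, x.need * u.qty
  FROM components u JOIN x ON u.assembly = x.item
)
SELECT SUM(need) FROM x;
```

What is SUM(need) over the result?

56

Base: (Bearing, need=1).
Iteration 1: components of {Bearing} -> Cap = 1*2 = 2, Nut = 1*5 = 5.
Iteration 2: components of {Cap,Nut} -> Housing = 2*4 = 8, Spring = 2*4 = 8.
Iteration 3: components of {Housing,Spring} -> Arm = 8*4 = 32.
Iteration 4: no further components; recursion stops.
SUM(need) = 1 + 5 + 2 + 8 + 8 + 32 = 56.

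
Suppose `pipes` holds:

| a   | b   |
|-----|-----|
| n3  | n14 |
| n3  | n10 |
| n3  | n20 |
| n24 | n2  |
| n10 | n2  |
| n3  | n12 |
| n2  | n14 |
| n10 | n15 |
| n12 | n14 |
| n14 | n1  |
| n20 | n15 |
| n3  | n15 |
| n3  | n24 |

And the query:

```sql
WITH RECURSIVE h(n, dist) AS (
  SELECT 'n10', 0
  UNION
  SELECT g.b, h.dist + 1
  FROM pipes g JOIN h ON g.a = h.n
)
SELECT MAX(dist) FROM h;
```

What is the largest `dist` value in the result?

Base: (n10, dist=0).
Iteration 1: edges from {n10} -> (n15, dist=1), (n2, dist=1).
Iteration 2: edges from {n15,n2} -> (n14, dist=2).
Iteration 3: edges from {n14} -> (n1, dist=3).
Iteration 4: no outgoing edges from {n1}; recursion stops.
dist values: 0, 1, 1, 2, 3; the maximum is 3.

3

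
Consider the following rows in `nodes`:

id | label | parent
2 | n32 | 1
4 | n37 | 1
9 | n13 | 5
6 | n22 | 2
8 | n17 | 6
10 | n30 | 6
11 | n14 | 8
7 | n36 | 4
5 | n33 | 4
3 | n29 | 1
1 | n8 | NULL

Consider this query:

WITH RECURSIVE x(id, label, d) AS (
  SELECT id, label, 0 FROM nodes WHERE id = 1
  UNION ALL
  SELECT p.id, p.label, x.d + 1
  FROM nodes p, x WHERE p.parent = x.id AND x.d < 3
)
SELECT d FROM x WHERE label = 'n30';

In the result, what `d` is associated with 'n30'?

3

Base: id=1 (n8) at d 0.
Iteration 1: rows with parent in {1} -> n32 (id 2, d 1), n29 (id 3, d 1), n37 (id 4, d 1).
Iteration 2: rows with parent in {2,3,4} -> n33 (id 5, d 2), n22 (id 6, d 2), n36 (id 7, d 2).
Iteration 3: rows with parent in {5,6,7} -> n17 (id 8, d 3), n13 (id 9, d 3), n30 (id 10, d 3).
Iteration 4: d < 3 fails for all current rows; recursion stops.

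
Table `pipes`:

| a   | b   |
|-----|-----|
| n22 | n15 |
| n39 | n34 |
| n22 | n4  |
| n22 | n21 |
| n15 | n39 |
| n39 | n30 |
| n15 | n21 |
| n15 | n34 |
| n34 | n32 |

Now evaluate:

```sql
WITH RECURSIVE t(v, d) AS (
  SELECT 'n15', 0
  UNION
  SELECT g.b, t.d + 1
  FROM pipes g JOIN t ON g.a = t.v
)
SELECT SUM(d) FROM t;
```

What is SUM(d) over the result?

12

Base: (n15, d=0).
Iteration 1: edges from {n15} -> (n21, d=1), (n34, d=1), (n39, d=1).
Iteration 2: edges from {n21,n34,n39} -> (n30, d=2), (n32, d=2), (n34, d=2).
Iteration 3: edges from {n30,n32,n34} -> (n32, d=3).
Iteration 4: no outgoing edges from {n32}; recursion stops.
SUM(d) = 0 + 1 + 1 + 1 + 2 + 2 + 2 + 3 = 12.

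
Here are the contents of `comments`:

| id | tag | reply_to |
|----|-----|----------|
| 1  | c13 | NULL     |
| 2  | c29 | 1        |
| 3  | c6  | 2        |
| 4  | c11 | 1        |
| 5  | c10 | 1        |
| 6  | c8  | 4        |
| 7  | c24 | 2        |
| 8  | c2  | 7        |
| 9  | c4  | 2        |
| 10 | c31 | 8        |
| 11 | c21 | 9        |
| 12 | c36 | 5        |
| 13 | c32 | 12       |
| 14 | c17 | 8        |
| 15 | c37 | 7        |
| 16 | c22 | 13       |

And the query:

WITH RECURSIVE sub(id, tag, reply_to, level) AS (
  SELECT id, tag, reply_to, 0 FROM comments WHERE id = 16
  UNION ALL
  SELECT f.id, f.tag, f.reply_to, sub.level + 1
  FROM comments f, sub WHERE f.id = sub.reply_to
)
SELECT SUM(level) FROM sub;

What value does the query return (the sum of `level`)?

10

Base: id=16 (c22), reply_to=13, level 0.
Iteration 1: join on id=13 -> c32 (id 13, reply_to=12, level 1).
Iteration 2: join on id=12 -> c36 (id 12, reply_to=5, level 2).
Iteration 3: join on id=5 -> c10 (id 5, reply_to=1, level 3).
Iteration 4: join on id=1 -> c13 (id 1, reply_to=NULL, level 4).
Iteration 5: reply_to is NULL; no match; recursion stops.
SUM(level) = 0 + 1 + 2 + 3 + 4 = 10.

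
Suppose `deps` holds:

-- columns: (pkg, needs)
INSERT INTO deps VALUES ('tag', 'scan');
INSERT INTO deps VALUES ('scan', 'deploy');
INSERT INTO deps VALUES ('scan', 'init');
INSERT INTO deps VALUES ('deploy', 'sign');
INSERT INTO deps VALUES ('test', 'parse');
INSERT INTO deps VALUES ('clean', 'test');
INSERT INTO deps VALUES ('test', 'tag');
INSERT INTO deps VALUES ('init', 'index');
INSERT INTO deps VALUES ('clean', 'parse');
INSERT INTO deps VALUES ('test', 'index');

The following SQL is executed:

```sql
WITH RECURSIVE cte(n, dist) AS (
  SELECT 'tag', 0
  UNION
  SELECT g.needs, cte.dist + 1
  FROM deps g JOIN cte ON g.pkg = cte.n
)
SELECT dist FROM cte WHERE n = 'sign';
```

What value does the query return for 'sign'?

3

Base: (tag, dist=0).
Iteration 1: edges from {tag} -> (scan, dist=1).
Iteration 2: edges from {scan} -> (deploy, dist=2), (init, dist=2).
Iteration 3: edges from {deploy,init} -> (index, dist=3), (sign, dist=3).
Iteration 4: no outgoing edges from {index,sign}; recursion stops.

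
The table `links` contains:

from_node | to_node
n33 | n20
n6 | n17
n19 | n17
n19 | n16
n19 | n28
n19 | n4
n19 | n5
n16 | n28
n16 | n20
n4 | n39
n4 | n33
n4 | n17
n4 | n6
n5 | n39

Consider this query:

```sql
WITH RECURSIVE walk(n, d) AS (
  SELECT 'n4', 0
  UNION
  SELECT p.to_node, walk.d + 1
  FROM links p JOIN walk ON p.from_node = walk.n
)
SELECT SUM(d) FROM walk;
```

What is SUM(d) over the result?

Base: (n4, d=0).
Iteration 1: edges from {n4} -> (n17, d=1), (n33, d=1), (n39, d=1), (n6, d=1).
Iteration 2: edges from {n17,n33,n39,n6} -> (n17, d=2), (n20, d=2).
Iteration 3: no outgoing edges from {n17,n20}; recursion stops.
SUM(d) = 0 + 1 + 1 + 1 + 1 + 2 + 2 = 8.

8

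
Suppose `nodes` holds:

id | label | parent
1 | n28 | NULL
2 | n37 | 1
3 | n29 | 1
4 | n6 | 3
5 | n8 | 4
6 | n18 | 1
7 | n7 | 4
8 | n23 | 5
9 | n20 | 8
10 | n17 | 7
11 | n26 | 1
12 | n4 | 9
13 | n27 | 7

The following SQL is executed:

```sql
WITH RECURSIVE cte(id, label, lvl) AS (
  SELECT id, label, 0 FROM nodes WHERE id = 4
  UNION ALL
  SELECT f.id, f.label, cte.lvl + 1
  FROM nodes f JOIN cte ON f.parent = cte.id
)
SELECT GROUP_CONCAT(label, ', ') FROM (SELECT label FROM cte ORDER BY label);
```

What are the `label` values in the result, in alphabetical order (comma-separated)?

Base: id=4 (n6) at lvl 0.
Iteration 1: rows with parent in {4} -> n8 (id 5, lvl 1), n7 (id 7, lvl 1).
Iteration 2: rows with parent in {5,7} -> n23 (id 8, lvl 2), n17 (id 10, lvl 2), n27 (id 13, lvl 2).
Iteration 3: rows with parent in {8,10,13} -> n20 (id 9, lvl 3).
Iteration 4: rows with parent in {9} -> n4 (id 12, lvl 4).
Iteration 5: no rows with parent in {12}; recursion stops.

n17, n20, n23, n27, n4, n6, n7, n8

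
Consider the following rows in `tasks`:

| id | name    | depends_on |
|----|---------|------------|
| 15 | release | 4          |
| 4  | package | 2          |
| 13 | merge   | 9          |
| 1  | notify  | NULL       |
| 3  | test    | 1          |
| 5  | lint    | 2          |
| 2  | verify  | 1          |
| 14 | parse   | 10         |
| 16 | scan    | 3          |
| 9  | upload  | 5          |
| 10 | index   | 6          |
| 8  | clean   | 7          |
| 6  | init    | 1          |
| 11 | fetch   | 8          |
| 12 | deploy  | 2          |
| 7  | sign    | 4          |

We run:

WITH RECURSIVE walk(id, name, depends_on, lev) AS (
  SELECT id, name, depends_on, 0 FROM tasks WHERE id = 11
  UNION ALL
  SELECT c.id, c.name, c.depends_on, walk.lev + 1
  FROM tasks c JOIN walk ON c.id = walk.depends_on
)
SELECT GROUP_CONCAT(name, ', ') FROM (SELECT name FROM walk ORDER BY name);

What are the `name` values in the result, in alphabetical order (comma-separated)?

Base: id=11 (fetch), depends_on=8, lev 0.
Iteration 1: join on id=8 -> clean (id 8, depends_on=7, lev 1).
Iteration 2: join on id=7 -> sign (id 7, depends_on=4, lev 2).
Iteration 3: join on id=4 -> package (id 4, depends_on=2, lev 3).
Iteration 4: join on id=2 -> verify (id 2, depends_on=1, lev 4).
Iteration 5: join on id=1 -> notify (id 1, depends_on=NULL, lev 5).
Iteration 6: depends_on is NULL; no match; recursion stops.

clean, fetch, notify, package, sign, verify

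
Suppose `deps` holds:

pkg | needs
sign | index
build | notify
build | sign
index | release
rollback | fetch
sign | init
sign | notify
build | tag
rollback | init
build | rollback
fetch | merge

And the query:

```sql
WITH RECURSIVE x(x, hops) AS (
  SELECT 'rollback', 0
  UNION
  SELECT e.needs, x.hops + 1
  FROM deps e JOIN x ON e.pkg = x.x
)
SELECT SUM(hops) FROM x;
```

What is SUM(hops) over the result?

4

Base: (rollback, hops=0).
Iteration 1: edges from {rollback} -> (fetch, hops=1), (init, hops=1).
Iteration 2: edges from {fetch,init} -> (merge, hops=2).
Iteration 3: no outgoing edges from {merge}; recursion stops.
SUM(hops) = 0 + 1 + 1 + 2 = 4.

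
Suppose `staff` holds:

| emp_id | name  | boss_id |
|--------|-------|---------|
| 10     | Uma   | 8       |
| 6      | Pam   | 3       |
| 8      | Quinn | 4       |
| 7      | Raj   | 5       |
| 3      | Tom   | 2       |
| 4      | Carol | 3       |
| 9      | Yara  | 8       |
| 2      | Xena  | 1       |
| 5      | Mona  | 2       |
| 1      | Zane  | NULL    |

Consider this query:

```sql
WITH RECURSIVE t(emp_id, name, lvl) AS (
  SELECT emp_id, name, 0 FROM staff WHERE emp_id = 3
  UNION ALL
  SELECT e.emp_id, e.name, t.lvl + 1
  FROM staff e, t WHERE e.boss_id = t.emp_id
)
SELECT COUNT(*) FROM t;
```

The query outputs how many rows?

Base: emp_id=3 (Tom) at lvl 0.
Iteration 1: rows with boss_id in {3} -> Carol (id 4, lvl 1), Pam (id 6, lvl 1).
Iteration 2: rows with boss_id in {4,6} -> Quinn (id 8, lvl 2).
Iteration 3: rows with boss_id in {8} -> Yara (id 9, lvl 3), Uma (id 10, lvl 3).
Iteration 4: no rows with boss_id in {9,10}; recursion stops.
Total rows emitted: 6.

6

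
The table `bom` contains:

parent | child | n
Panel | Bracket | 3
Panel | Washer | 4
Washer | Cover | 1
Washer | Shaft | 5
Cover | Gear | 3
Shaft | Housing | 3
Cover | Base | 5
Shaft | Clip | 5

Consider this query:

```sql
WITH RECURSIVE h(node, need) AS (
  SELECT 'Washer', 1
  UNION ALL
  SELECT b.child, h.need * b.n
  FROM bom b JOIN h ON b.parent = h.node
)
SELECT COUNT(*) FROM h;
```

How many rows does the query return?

7

Base: (Washer, need=1).
Iteration 1: components of {Washer} -> Cover = 1*1 = 1, Shaft = 1*5 = 5.
Iteration 2: components of {Cover,Shaft} -> Base = 1*5 = 5, Clip = 5*5 = 25, Gear = 1*3 = 3, Housing = 5*3 = 15.
Iteration 3: no further components; recursion stops.
Total rows emitted: 7.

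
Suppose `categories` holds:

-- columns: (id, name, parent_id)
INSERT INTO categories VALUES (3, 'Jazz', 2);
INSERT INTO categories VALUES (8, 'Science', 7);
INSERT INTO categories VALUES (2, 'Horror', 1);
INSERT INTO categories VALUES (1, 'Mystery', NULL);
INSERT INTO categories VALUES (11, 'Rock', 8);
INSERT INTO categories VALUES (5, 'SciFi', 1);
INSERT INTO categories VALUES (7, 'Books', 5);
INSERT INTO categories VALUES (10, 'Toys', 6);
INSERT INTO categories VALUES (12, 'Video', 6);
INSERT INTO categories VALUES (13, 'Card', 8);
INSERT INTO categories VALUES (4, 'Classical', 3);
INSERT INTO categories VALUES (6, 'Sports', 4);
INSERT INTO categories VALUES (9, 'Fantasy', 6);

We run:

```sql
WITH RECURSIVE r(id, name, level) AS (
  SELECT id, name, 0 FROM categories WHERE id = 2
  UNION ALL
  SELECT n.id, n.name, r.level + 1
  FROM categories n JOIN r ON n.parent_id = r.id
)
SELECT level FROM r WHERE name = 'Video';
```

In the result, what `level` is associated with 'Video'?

Base: id=2 (Horror) at level 0.
Iteration 1: rows with parent_id in {2} -> Jazz (id 3, level 1).
Iteration 2: rows with parent_id in {3} -> Classical (id 4, level 2).
Iteration 3: rows with parent_id in {4} -> Sports (id 6, level 3).
Iteration 4: rows with parent_id in {6} -> Fantasy (id 9, level 4), Toys (id 10, level 4), Video (id 12, level 4).
Iteration 5: no rows with parent_id in {9,10,12}; recursion stops.

4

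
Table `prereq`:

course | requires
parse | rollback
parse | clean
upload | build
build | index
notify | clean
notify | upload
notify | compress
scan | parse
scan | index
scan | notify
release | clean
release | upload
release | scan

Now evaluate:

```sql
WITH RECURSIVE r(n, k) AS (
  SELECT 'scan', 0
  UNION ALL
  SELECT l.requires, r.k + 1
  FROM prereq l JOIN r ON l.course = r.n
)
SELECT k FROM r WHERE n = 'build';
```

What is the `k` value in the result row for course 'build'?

3

Base: (scan, k=0).
Iteration 1: edges from {scan} -> (index, k=1), (notify, k=1), (parse, k=1).
Iteration 2: edges from {index,notify,parse} -> (clean, k=2) x2, (compress, k=2), (rollback, k=2), (upload, k=2). [UNION ALL keeps all 5 new rows, including repeats]
Iteration 3: edges from {clean,compress,rollback,upload} -> (build, k=3).
Iteration 4: edges from {build} -> (index, k=4).
Iteration 5: no outgoing edges from {index}; recursion stops.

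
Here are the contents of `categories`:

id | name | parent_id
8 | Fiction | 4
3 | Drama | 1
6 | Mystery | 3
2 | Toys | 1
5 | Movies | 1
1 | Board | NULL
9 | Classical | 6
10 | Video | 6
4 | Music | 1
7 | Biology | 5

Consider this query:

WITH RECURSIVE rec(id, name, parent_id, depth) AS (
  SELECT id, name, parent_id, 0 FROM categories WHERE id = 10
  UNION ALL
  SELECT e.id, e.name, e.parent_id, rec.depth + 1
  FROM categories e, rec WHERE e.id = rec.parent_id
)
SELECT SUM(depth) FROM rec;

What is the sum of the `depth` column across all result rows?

Base: id=10 (Video), parent_id=6, depth 0.
Iteration 1: join on id=6 -> Mystery (id 6, parent_id=3, depth 1).
Iteration 2: join on id=3 -> Drama (id 3, parent_id=1, depth 2).
Iteration 3: join on id=1 -> Board (id 1, parent_id=NULL, depth 3).
Iteration 4: parent_id is NULL; no match; recursion stops.
SUM(depth) = 0 + 1 + 2 + 3 = 6.

6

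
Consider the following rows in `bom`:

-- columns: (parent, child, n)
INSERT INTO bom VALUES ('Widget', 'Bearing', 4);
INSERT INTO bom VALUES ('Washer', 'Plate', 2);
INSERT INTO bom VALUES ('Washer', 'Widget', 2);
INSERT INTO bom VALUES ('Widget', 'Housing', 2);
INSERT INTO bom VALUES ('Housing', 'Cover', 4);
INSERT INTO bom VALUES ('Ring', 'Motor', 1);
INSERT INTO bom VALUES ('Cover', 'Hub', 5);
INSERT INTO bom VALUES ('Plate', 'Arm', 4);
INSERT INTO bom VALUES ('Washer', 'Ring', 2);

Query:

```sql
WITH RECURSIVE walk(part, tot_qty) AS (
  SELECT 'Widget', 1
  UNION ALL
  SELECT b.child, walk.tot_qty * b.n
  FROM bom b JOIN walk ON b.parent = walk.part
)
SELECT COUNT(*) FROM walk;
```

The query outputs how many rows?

5

Base: (Widget, tot_qty=1).
Iteration 1: components of {Widget} -> Bearing = 1*4 = 4, Housing = 1*2 = 2.
Iteration 2: components of {Bearing,Housing} -> Cover = 2*4 = 8.
Iteration 3: components of {Cover} -> Hub = 8*5 = 40.
Iteration 4: no further components; recursion stops.
Total rows emitted: 5.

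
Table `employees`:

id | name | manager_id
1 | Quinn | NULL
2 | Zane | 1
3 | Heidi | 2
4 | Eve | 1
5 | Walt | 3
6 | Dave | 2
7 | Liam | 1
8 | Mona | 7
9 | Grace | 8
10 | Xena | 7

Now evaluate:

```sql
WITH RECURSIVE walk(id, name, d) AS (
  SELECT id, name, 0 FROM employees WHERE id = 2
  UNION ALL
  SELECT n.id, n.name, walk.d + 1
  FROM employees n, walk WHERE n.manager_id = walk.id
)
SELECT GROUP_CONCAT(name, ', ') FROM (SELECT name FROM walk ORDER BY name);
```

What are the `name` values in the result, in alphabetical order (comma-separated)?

Base: id=2 (Zane) at d 0.
Iteration 1: rows with manager_id in {2} -> Heidi (id 3, d 1), Dave (id 6, d 1).
Iteration 2: rows with manager_id in {3,6} -> Walt (id 5, d 2).
Iteration 3: no rows with manager_id in {5}; recursion stops.

Dave, Heidi, Walt, Zane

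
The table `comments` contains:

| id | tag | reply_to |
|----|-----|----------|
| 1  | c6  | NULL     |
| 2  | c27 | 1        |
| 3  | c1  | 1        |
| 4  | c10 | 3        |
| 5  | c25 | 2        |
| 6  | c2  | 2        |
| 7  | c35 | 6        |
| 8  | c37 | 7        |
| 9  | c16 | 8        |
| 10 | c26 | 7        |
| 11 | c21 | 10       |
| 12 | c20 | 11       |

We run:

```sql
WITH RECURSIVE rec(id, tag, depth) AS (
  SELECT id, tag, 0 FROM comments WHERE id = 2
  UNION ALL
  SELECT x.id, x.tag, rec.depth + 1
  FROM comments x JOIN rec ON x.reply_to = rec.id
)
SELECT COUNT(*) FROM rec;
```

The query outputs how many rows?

Base: id=2 (c27) at depth 0.
Iteration 1: rows with reply_to in {2} -> c25 (id 5, depth 1), c2 (id 6, depth 1).
Iteration 2: rows with reply_to in {5,6} -> c35 (id 7, depth 2).
Iteration 3: rows with reply_to in {7} -> c37 (id 8, depth 3), c26 (id 10, depth 3).
Iteration 4: rows with reply_to in {8,10} -> c16 (id 9, depth 4), c21 (id 11, depth 4).
Iteration 5: rows with reply_to in {9,11} -> c20 (id 12, depth 5).
Iteration 6: no rows with reply_to in {12}; recursion stops.
Total rows emitted: 9.

9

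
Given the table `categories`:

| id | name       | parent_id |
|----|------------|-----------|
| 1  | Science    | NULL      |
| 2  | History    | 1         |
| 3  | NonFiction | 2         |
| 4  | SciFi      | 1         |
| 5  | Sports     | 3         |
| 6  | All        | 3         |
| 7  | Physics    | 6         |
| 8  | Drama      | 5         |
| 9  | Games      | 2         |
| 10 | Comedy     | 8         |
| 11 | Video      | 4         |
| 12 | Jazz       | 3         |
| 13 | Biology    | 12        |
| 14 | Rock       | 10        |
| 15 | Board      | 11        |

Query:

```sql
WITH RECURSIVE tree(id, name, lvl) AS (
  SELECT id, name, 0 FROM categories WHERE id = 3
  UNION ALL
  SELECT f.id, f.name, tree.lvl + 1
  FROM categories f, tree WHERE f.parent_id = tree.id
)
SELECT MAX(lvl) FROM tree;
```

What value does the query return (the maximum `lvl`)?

Base: id=3 (NonFiction) at lvl 0.
Iteration 1: rows with parent_id in {3} -> Sports (id 5, lvl 1), All (id 6, lvl 1), Jazz (id 12, lvl 1).
Iteration 2: rows with parent_id in {5,6,12} -> Physics (id 7, lvl 2), Drama (id 8, lvl 2), Biology (id 13, lvl 2).
Iteration 3: rows with parent_id in {7,8,13} -> Comedy (id 10, lvl 3).
Iteration 4: rows with parent_id in {10} -> Rock (id 14, lvl 4).
Iteration 5: no rows with parent_id in {14}; recursion stops.
lvl values: 0, 1, 1, 1, 2, 2, 2, 3, 4; the maximum is 4.

4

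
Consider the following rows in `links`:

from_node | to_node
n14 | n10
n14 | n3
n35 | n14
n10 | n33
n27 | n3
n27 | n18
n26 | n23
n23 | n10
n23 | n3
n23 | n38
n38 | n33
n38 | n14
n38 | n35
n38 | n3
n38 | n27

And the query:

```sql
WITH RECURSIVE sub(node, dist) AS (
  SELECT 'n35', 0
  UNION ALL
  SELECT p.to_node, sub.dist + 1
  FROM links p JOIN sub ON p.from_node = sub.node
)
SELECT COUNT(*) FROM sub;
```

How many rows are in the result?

Base: (n35, dist=0).
Iteration 1: edges from {n35} -> (n14, dist=1).
Iteration 2: edges from {n14} -> (n10, dist=2), (n3, dist=2).
Iteration 3: edges from {n10,n3} -> (n33, dist=3).
Iteration 4: no outgoing edges from {n33}; recursion stops.
Total rows emitted: 5.

5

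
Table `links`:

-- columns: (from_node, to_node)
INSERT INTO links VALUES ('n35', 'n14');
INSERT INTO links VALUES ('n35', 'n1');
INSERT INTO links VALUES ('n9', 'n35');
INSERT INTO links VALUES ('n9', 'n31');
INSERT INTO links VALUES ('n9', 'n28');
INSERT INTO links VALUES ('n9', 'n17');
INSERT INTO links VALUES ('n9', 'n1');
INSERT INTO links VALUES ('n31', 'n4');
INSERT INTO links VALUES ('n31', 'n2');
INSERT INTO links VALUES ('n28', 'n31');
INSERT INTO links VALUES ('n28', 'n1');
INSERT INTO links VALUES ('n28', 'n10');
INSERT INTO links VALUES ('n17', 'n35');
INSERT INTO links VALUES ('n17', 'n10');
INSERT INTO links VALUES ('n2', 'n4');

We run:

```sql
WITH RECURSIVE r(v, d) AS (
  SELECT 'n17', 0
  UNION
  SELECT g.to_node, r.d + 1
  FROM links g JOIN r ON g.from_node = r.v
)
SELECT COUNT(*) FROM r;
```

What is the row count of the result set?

5

Base: (n17, d=0).
Iteration 1: edges from {n17} -> (n10, d=1), (n35, d=1).
Iteration 2: edges from {n10,n35} -> (n1, d=2), (n14, d=2).
Iteration 3: no outgoing edges from {n1,n14}; recursion stops.
Total rows emitted: 5.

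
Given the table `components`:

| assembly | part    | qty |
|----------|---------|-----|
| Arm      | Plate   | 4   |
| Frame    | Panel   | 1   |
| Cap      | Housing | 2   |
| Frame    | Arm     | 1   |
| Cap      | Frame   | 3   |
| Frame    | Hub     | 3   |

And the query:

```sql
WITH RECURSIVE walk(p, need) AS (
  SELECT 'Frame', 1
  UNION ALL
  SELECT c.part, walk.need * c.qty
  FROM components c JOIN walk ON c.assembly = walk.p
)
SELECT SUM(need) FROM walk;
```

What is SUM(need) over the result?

10

Base: (Frame, need=1).
Iteration 1: components of {Frame} -> Arm = 1*1 = 1, Hub = 1*3 = 3, Panel = 1*1 = 1.
Iteration 2: components of {Arm,Hub,Panel} -> Plate = 1*4 = 4.
Iteration 3: no further components; recursion stops.
SUM(need) = 1 + 1 + 1 + 3 + 4 = 10.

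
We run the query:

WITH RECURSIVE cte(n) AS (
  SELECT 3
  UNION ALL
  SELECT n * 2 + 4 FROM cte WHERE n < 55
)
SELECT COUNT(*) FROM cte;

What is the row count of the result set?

5

Base: n=3.
Iteration 1: 3 < 55 holds -> n = 3 * 2 + 4 = 10.
Iteration 2: 10 < 55 holds -> n = 10 * 2 + 4 = 24.
Iteration 3: 24 < 55 holds -> n = 24 * 2 + 4 = 52.
Iteration 4: 52 < 55 holds -> n = 52 * 2 + 4 = 108.
Iteration 5: 108 < 55 fails; recursion stops.
Total rows emitted: 5.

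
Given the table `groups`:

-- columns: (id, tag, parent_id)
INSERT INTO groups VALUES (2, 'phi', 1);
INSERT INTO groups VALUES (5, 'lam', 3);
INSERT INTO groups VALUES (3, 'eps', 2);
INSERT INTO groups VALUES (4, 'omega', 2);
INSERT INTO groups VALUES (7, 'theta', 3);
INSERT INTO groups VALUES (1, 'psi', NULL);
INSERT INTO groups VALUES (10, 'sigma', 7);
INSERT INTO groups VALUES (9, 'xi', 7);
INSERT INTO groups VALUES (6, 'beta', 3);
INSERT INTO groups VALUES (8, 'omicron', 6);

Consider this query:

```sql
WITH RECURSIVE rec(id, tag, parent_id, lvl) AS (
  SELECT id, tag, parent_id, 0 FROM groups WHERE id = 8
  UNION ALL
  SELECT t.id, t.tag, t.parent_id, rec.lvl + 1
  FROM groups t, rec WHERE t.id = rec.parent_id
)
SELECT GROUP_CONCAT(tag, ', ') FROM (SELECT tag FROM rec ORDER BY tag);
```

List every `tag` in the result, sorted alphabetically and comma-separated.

beta, eps, omicron, phi, psi

Base: id=8 (omicron), parent_id=6, lvl 0.
Iteration 1: join on id=6 -> beta (id 6, parent_id=3, lvl 1).
Iteration 2: join on id=3 -> eps (id 3, parent_id=2, lvl 2).
Iteration 3: join on id=2 -> phi (id 2, parent_id=1, lvl 3).
Iteration 4: join on id=1 -> psi (id 1, parent_id=NULL, lvl 4).
Iteration 5: parent_id is NULL; no match; recursion stops.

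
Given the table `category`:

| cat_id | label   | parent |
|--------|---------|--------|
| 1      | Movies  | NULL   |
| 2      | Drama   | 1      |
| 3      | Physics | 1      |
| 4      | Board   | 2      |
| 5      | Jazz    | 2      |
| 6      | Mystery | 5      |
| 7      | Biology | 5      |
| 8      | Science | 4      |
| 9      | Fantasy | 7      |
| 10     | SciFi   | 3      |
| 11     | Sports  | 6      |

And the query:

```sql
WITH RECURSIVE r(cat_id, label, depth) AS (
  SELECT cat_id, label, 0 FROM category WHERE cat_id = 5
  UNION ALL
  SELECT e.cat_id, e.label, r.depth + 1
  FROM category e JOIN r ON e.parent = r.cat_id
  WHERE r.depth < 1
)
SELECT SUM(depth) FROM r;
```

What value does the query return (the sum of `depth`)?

Base: cat_id=5 (Jazz) at depth 0.
Iteration 1: rows with parent in {5} -> Mystery (id 6, depth 1), Biology (id 7, depth 1).
Iteration 2: depth < 1 fails for all current rows; recursion stops.
SUM(depth) = 0 + 1 + 1 = 2.

2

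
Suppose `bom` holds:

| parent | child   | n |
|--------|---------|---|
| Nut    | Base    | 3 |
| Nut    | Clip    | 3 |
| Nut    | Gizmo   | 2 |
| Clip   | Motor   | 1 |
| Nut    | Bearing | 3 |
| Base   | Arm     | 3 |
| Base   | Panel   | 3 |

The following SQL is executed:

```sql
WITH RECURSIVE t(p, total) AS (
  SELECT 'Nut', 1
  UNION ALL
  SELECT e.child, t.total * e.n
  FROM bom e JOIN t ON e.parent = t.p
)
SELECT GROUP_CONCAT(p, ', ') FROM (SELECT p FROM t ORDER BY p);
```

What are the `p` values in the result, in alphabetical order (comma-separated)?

Base: (Nut, total=1).
Iteration 1: components of {Nut} -> Base = 1*3 = 3, Bearing = 1*3 = 3, Clip = 1*3 = 3, Gizmo = 1*2 = 2.
Iteration 2: components of {Base,Bearing,Clip,Gizmo} -> Arm = 3*3 = 9, Motor = 3*1 = 3, Panel = 3*3 = 9.
Iteration 3: no further components; recursion stops.

Arm, Base, Bearing, Clip, Gizmo, Motor, Nut, Panel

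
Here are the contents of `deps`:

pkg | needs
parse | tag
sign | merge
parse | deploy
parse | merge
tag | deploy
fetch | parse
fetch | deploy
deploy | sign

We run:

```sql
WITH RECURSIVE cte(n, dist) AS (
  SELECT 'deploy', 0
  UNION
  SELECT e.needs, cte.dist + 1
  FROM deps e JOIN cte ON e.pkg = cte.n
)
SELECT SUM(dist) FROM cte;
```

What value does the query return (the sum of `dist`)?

Base: (deploy, dist=0).
Iteration 1: edges from {deploy} -> (sign, dist=1).
Iteration 2: edges from {sign} -> (merge, dist=2).
Iteration 3: no outgoing edges from {merge}; recursion stops.
SUM(dist) = 0 + 1 + 2 = 3.

3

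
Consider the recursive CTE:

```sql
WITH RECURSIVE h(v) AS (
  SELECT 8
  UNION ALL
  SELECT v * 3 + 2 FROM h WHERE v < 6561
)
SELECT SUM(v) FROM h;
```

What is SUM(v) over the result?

Base: v=8.
Iteration 1: 8 < 6561 holds -> v = 8 * 3 + 2 = 26.
Iteration 2: 26 < 6561 holds -> v = 26 * 3 + 2 = 80.
Iteration 3: 80 < 6561 holds -> v = 80 * 3 + 2 = 242.
Iteration 4: 242 < 6561 holds -> v = 242 * 3 + 2 = 728.
Iteration 5: 728 < 6561 holds -> v = 728 * 3 + 2 = 2186.
Iteration 6: 2186 < 6561 holds -> v = 2186 * 3 + 2 = 6560.
Iteration 7: 6560 < 6561 holds -> v = 6560 * 3 + 2 = 19682.
Iteration 8: 19682 < 6561 fails; recursion stops.
SUM(v) = 8 + 26 + 80 + 242 + 728 + 2186 + 6560 + 19682 = 29512.

29512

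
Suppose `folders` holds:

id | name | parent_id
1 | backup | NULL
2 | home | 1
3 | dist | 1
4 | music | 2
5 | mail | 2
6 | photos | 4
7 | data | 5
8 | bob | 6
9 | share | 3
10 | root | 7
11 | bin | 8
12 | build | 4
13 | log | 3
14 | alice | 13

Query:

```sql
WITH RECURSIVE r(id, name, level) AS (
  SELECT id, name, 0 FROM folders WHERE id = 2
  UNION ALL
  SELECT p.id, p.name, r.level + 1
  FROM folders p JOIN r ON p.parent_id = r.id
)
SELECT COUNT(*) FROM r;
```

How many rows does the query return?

9

Base: id=2 (home) at level 0.
Iteration 1: rows with parent_id in {2} -> music (id 4, level 1), mail (id 5, level 1).
Iteration 2: rows with parent_id in {4,5} -> photos (id 6, level 2), data (id 7, level 2), build (id 12, level 2).
Iteration 3: rows with parent_id in {6,7,12} -> bob (id 8, level 3), root (id 10, level 3).
Iteration 4: rows with parent_id in {8,10} -> bin (id 11, level 4).
Iteration 5: no rows with parent_id in {11}; recursion stops.
Total rows emitted: 9.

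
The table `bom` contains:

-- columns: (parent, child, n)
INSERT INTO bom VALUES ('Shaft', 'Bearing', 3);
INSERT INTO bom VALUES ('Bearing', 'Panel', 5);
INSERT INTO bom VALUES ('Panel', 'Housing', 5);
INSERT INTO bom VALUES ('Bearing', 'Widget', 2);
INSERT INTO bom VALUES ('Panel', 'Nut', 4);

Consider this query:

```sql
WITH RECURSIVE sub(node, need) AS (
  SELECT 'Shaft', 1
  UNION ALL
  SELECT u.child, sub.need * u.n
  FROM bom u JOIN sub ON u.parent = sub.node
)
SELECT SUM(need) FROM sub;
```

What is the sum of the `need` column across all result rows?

Base: (Shaft, need=1).
Iteration 1: components of {Shaft} -> Bearing = 1*3 = 3.
Iteration 2: components of {Bearing} -> Panel = 3*5 = 15, Widget = 3*2 = 6.
Iteration 3: components of {Panel,Widget} -> Housing = 15*5 = 75, Nut = 15*4 = 60.
Iteration 4: no further components; recursion stops.
SUM(need) = 1 + 3 + 15 + 6 + 75 + 60 = 160.

160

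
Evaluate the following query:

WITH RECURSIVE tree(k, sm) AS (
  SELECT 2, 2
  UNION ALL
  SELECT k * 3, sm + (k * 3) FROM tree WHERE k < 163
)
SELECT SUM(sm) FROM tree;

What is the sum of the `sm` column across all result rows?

Base: k=2, sm=2.
Iteration 1: 2 < 163 holds -> k = 2 * 3 = 6, sm = 2 + 6 = 8.
Iteration 2: 6 < 163 holds -> k = 6 * 3 = 18, sm = 8 + 18 = 26.
Iteration 3: 18 < 163 holds -> k = 18 * 3 = 54, sm = 26 + 54 = 80.
Iteration 4: 54 < 163 holds -> k = 54 * 3 = 162, sm = 80 + 162 = 242.
Iteration 5: 162 < 163 holds -> k = 162 * 3 = 486, sm = 242 + 486 = 728.
Iteration 6: 486 < 163 fails; recursion stops.
SUM(sm) = 2 + 8 + 26 + 80 + 242 + 728 = 1086.

1086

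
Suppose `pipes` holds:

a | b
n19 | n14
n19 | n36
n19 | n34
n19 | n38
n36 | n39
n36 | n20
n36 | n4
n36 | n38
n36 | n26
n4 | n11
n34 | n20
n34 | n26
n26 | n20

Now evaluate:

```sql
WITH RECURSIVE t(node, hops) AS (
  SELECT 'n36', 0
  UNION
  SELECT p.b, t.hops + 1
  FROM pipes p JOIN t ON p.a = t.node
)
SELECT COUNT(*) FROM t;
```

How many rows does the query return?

8

Base: (n36, hops=0).
Iteration 1: edges from {n36} -> (n20, hops=1), (n26, hops=1), (n38, hops=1), (n39, hops=1), (n4, hops=1).
Iteration 2: edges from {n20,n26,n38,n39,n4} -> (n11, hops=2), (n20, hops=2).
Iteration 3: no outgoing edges from {n11,n20}; recursion stops.
Total rows emitted: 8.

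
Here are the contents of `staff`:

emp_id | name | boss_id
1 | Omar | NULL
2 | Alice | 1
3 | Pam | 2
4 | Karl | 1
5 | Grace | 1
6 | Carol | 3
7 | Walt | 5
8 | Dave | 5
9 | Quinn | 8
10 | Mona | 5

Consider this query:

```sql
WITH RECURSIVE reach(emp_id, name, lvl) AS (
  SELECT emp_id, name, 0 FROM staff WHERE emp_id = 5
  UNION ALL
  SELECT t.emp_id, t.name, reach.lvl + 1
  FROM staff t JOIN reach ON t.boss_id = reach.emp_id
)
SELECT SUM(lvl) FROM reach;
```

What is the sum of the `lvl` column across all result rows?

Base: emp_id=5 (Grace) at lvl 0.
Iteration 1: rows with boss_id in {5} -> Walt (id 7, lvl 1), Dave (id 8, lvl 1), Mona (id 10, lvl 1).
Iteration 2: rows with boss_id in {7,8,10} -> Quinn (id 9, lvl 2).
Iteration 3: no rows with boss_id in {9}; recursion stops.
SUM(lvl) = 0 + 1 + 1 + 1 + 2 = 5.

5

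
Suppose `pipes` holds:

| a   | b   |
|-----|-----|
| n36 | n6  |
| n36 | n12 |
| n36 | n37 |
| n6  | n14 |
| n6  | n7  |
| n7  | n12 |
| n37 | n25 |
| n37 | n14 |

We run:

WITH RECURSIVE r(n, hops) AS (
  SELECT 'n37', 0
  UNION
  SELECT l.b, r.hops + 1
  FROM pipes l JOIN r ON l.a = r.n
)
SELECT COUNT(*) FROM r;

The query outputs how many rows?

3

Base: (n37, hops=0).
Iteration 1: edges from {n37} -> (n14, hops=1), (n25, hops=1).
Iteration 2: no outgoing edges from {n14,n25}; recursion stops.
Total rows emitted: 3.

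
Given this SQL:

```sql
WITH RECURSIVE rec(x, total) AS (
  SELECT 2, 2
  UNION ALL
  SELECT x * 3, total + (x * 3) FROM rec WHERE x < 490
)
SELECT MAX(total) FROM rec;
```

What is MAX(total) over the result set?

2186

Base: x=2, total=2.
Iteration 1: 2 < 490 holds -> x = 2 * 3 = 6, total = 2 + 6 = 8.
Iteration 2: 6 < 490 holds -> x = 6 * 3 = 18, total = 8 + 18 = 26.
Iteration 3: 18 < 490 holds -> x = 18 * 3 = 54, total = 26 + 54 = 80.
Iteration 4: 54 < 490 holds -> x = 54 * 3 = 162, total = 80 + 162 = 242.
Iteration 5: 162 < 490 holds -> x = 162 * 3 = 486, total = 242 + 486 = 728.
Iteration 6: 486 < 490 holds -> x = 486 * 3 = 1458, total = 728 + 1458 = 2186.
Iteration 7: 1458 < 490 fails; recursion stops.
total values: 2, 8, 26, 80, 242, 728, 2186; the maximum is 2186.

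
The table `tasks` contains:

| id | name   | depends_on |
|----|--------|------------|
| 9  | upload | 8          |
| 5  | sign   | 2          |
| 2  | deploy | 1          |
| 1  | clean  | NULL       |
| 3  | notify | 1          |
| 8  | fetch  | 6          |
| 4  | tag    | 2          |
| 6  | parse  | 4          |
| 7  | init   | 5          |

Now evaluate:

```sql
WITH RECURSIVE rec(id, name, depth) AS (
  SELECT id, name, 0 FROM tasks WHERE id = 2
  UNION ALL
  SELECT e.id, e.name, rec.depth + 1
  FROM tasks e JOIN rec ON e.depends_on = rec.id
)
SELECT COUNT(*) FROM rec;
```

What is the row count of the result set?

7

Base: id=2 (deploy) at depth 0.
Iteration 1: rows with depends_on in {2} -> tag (id 4, depth 1), sign (id 5, depth 1).
Iteration 2: rows with depends_on in {4,5} -> parse (id 6, depth 2), init (id 7, depth 2).
Iteration 3: rows with depends_on in {6,7} -> fetch (id 8, depth 3).
Iteration 4: rows with depends_on in {8} -> upload (id 9, depth 4).
Iteration 5: no rows with depends_on in {9}; recursion stops.
Total rows emitted: 7.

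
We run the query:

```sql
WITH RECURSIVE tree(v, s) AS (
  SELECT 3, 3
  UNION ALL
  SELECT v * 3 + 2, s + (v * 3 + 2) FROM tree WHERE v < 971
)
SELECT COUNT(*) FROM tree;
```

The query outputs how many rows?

Base: v=3, s=3.
Iteration 1: 3 < 971 holds -> v = 3 * 3 + 2 = 11, s = 3 + 11 = 14.
Iteration 2: 11 < 971 holds -> v = 11 * 3 + 2 = 35, s = 14 + 35 = 49.
Iteration 3: 35 < 971 holds -> v = 35 * 3 + 2 = 107, s = 49 + 107 = 156.
Iteration 4: 107 < 971 holds -> v = 107 * 3 + 2 = 323, s = 156 + 323 = 479.
Iteration 5: 323 < 971 holds -> v = 323 * 3 + 2 = 971, s = 479 + 971 = 1450.
Iteration 6: 971 < 971 fails; recursion stops.
Total rows emitted: 6.

6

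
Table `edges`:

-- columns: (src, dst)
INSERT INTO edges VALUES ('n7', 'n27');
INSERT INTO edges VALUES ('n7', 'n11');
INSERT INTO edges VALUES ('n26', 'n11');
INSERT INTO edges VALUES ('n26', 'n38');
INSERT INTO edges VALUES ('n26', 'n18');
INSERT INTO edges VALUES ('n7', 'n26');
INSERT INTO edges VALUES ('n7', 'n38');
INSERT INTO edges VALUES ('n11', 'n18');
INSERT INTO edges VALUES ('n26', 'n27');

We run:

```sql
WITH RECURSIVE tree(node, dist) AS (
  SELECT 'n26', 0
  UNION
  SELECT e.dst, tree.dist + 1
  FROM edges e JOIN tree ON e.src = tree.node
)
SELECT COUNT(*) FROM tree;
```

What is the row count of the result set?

Base: (n26, dist=0).
Iteration 1: edges from {n26} -> (n11, dist=1), (n18, dist=1), (n27, dist=1), (n38, dist=1).
Iteration 2: edges from {n11,n18,n27,n38} -> (n18, dist=2).
Iteration 3: no outgoing edges from {n18}; recursion stops.
Total rows emitted: 6.

6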